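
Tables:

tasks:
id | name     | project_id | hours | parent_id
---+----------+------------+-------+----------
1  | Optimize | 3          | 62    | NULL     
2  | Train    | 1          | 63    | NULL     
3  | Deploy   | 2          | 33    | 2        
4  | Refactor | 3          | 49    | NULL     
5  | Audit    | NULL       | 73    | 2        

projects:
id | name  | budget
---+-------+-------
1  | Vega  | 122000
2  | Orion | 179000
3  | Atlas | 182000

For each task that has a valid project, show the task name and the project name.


INNER JOIN keeps only tasks rows whose project_id matches an id in projects. Walk through each task:
  - task 1 (Optimize): project_id=3 -> matches Atlas
  - task 2 (Train): project_id=1 -> matches Vega
  - task 3 (Deploy): project_id=2 -> matches Orion
  - task 4 (Refactor): project_id=3 -> matches Atlas
  - task 5 (Audit): project_id=NULL, no match -> dropped
So 1 of 5 rows is dropped.

SQL:
SELECT a.name, b.name AS project
FROM tasks a
INNER JOIN projects b ON a.project_id = b.id

Result:
name     | project
---------+--------
Optimize | Atlas  
Train    | Vega   
Deploy   | Orion  
Refactor | Atlas  


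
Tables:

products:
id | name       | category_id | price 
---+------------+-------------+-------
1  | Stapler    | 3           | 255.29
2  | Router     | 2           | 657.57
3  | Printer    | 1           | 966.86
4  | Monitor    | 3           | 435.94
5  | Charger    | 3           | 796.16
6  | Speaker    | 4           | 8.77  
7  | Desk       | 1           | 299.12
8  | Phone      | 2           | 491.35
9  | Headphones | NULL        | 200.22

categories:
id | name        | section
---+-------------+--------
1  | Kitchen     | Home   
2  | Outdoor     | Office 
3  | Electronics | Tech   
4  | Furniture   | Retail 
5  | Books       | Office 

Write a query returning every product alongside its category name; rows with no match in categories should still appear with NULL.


LEFT JOIN keeps every row from products (the left table); where category_id has no match in categories, the category columns become NULL. Walk through each product:
  - product 1 (Stapler): category_id=3 -> matches Electronics
  - product 2 (Router): category_id=2 -> matches Outdoor
  - product 3 (Printer): category_id=1 -> matches Kitchen
  - product 4 (Monitor): category_id=3 -> matches Electronics
  - product 5 (Charger): category_id=3 -> matches Electronics
  - product 6 (Speaker): category_id=4 -> matches Furniture
  - product 7 (Desk): category_id=1 -> matches Kitchen
  - product 8 (Phone): category_id=2 -> matches Outdoor
  - product 9 (Headphones): category_id=NULL, no match -> kept with NULL
All 9 rows appear; 1 has NULL category.

SQL:
SELECT a.name, b.name AS category
FROM products a
LEFT JOIN categories b ON a.category_id = b.id

Result:
name       | category   
-----------+------------
Stapler    | Electronics
Router     | Outdoor    
Printer    | Kitchen    
Monitor    | Electronics
Charger    | Electronics
Speaker    | Furniture  
Desk       | Kitchen    
Phone      | Outdoor    
Headphones | NULL       


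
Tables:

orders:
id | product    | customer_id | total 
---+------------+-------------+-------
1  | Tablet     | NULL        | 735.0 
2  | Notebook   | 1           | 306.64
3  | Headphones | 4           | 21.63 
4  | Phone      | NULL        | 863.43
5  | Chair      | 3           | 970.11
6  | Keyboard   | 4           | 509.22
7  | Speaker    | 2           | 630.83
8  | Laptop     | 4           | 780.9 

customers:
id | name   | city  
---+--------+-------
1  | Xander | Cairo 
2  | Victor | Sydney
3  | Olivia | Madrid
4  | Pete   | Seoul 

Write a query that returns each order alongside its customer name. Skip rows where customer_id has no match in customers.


INNER JOIN keeps only orders rows whose customer_id matches an id in customers. Walk through each order:
  - order 1 (Tablet): customer_id=NULL, no match -> dropped
  - order 2 (Notebook): customer_id=1 -> matches Xander
  - order 3 (Headphones): customer_id=4 -> matches Pete
  - order 4 (Phone): customer_id=NULL, no match -> dropped
  - order 5 (Chair): customer_id=3 -> matches Olivia
  - order 6 (Keyboard): customer_id=4 -> matches Pete
  - order 7 (Speaker): customer_id=2 -> matches Victor
  - order 8 (Laptop): customer_id=4 -> matches Pete
So 2 of 8 rows are dropped.

SQL:
SELECT a.product, b.name AS customer
FROM orders a
INNER JOIN customers b ON a.customer_id = b.id

Result:
product    | customer
-----------+---------
Notebook   | Xander  
Headphones | Pete    
Chair      | Olivia  
Keyboard   | Pete    
Speaker    | Victor  
Laptop     | Pete    


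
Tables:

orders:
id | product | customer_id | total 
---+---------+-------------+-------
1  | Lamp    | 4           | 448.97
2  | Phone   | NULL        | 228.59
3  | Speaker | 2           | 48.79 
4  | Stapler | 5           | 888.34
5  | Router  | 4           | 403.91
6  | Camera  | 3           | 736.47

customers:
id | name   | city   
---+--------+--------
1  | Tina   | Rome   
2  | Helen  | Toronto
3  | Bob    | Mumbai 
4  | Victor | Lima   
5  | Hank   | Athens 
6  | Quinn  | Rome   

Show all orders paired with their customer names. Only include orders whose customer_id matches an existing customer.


INNER JOIN keeps only orders rows whose customer_id matches an id in customers. Walk through each order:
  - order 1 (Lamp): customer_id=4 -> matches Victor
  - order 2 (Phone): customer_id=NULL, no match -> dropped
  - order 3 (Speaker): customer_id=2 -> matches Helen
  - order 4 (Stapler): customer_id=5 -> matches Hank
  - order 5 (Router): customer_id=4 -> matches Victor
  - order 6 (Camera): customer_id=3 -> matches Bob
So 1 of 6 rows is dropped.

SQL:
SELECT a.product, b.name AS customer
FROM orders a
INNER JOIN customers b ON a.customer_id = b.id

Result:
product | customer
--------+---------
Lamp    | Victor  
Speaker | Helen   
Stapler | Hank    
Router  | Victor  
Camera  | Bob     


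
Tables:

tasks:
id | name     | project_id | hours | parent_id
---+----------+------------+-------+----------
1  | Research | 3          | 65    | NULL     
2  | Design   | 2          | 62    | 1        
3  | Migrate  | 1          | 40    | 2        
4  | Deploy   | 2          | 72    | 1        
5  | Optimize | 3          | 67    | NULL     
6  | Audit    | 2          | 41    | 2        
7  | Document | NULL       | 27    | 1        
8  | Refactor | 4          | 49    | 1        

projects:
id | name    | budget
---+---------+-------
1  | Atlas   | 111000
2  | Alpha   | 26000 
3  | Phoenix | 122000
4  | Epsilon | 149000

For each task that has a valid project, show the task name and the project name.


INNER JOIN keeps only tasks rows whose project_id matches an id in projects. Walk through each task:
  - task 1 (Research): project_id=3 -> matches Phoenix
  - task 2 (Design): project_id=2 -> matches Alpha
  - task 3 (Migrate): project_id=1 -> matches Atlas
  - task 4 (Deploy): project_id=2 -> matches Alpha
  - task 5 (Optimize): project_id=3 -> matches Phoenix
  - task 6 (Audit): project_id=2 -> matches Alpha
  - task 7 (Document): project_id=NULL, no match -> dropped
  - task 8 (Refactor): project_id=4 -> matches Epsilon
So 1 of 8 rows is dropped.

SQL:
SELECT a.name, b.name AS project
FROM tasks a
INNER JOIN projects b ON a.project_id = b.id

Result:
name     | project
---------+--------
Research | Phoenix
Design   | Alpha  
Migrate  | Atlas  
Deploy   | Alpha  
Optimize | Phoenix
Audit    | Alpha  
Refactor | Epsilon


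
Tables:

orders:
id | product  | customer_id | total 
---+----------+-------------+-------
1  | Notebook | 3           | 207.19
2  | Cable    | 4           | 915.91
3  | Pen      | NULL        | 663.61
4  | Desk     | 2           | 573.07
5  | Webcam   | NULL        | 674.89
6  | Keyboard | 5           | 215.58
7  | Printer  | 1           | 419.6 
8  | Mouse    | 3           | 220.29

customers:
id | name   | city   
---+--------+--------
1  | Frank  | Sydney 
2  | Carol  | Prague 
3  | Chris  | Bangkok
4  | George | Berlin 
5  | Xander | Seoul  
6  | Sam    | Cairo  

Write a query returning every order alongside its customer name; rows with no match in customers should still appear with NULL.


LEFT JOIN keeps every row from orders (the left table); where customer_id has no match in customers, the customer columns become NULL. Walk through each order:
  - order 1 (Notebook): customer_id=3 -> matches Chris
  - order 2 (Cable): customer_id=4 -> matches George
  - order 3 (Pen): customer_id=NULL, no match -> kept with NULL
  - order 4 (Desk): customer_id=2 -> matches Carol
  - order 5 (Webcam): customer_id=NULL, no match -> kept with NULL
  - order 6 (Keyboard): customer_id=5 -> matches Xander
  - order 7 (Printer): customer_id=1 -> matches Frank
  - order 8 (Mouse): customer_id=3 -> matches Chris
All 8 rows appear; 2 have NULL customer.

SQL:
SELECT a.product, b.name AS customer
FROM orders a
LEFT JOIN customers b ON a.customer_id = b.id

Result:
product  | customer
---------+---------
Notebook | Chris   
Cable    | George  
Pen      | NULL    
Desk     | Carol   
Webcam   | NULL    
Keyboard | Xander  
Printer  | Frank   
Mouse    | Chris   


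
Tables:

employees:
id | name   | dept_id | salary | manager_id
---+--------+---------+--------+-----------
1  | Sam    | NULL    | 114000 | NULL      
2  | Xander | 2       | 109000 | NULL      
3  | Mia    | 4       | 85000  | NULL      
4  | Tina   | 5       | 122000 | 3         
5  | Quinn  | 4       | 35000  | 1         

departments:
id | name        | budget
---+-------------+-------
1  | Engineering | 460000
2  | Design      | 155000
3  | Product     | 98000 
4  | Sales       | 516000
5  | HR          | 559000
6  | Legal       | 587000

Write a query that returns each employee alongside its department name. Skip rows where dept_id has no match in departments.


INNER JOIN keeps only employees rows whose dept_id matches an id in departments. Walk through each employee:
  - employee 1 (Sam): dept_id=NULL, no match -> dropped
  - employee 2 (Xander): dept_id=2 -> matches Design
  - employee 3 (Mia): dept_id=4 -> matches Sales
  - employee 4 (Tina): dept_id=5 -> matches HR
  - employee 5 (Quinn): dept_id=4 -> matches Sales
So 1 of 5 rows is dropped.

SQL:
SELECT a.name, b.name AS department
FROM employees a
INNER JOIN departments b ON a.dept_id = b.id

Result:
name   | department
-------+-----------
Xander | Design    
Mia    | Sales     
Tina   | HR        
Quinn  | Sales     


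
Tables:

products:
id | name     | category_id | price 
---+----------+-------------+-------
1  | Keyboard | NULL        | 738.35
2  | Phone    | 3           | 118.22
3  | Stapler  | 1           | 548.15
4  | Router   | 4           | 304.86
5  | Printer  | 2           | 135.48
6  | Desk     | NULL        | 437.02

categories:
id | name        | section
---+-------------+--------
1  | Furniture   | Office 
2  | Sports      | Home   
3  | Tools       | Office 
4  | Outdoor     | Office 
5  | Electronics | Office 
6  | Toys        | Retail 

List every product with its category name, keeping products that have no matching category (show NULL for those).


LEFT JOIN keeps every row from products (the left table); where category_id has no match in categories, the category columns become NULL. Walk through each product:
  - product 1 (Keyboard): category_id=NULL, no match -> kept with NULL
  - product 2 (Phone): category_id=3 -> matches Tools
  - product 3 (Stapler): category_id=1 -> matches Furniture
  - product 4 (Router): category_id=4 -> matches Outdoor
  - product 5 (Printer): category_id=2 -> matches Sports
  - product 6 (Desk): category_id=NULL, no match -> kept with NULL
All 6 rows appear; 2 have NULL category.

SQL:
SELECT a.name, b.name AS category
FROM products a
LEFT JOIN categories b ON a.category_id = b.id

Result:
name     | category 
---------+----------
Keyboard | NULL     
Phone    | Tools    
Stapler  | Furniture
Router   | Outdoor  
Printer  | Sports   
Desk     | NULL     


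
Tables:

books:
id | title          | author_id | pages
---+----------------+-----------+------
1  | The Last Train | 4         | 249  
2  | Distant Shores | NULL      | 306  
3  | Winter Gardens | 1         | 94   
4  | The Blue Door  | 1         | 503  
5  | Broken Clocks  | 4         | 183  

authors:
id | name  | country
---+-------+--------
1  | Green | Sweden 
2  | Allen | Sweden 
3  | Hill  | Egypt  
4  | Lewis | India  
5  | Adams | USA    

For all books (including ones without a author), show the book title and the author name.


LEFT JOIN keeps every row from books (the left table); where author_id has no match in authors, the author columns become NULL. Walk through each book:
  - book 1 (The Last Train): author_id=4 -> matches Lewis
  - book 2 (Distant Shores): author_id=NULL, no match -> kept with NULL
  - book 3 (Winter Gardens): author_id=1 -> matches Green
  - book 4 (The Blue Door): author_id=1 -> matches Green
  - book 5 (Broken Clocks): author_id=4 -> matches Lewis
All 5 rows appear; 1 has NULL author.

SQL:
SELECT a.title, b.name AS author
FROM books a
LEFT JOIN authors b ON a.author_id = b.id

Result:
title          | author
---------------+-------
The Last Train | Lewis 
Distant Shores | NULL  
Winter Gardens | Green 
The Blue Door  | Green 
Broken Clocks  | Lewis 


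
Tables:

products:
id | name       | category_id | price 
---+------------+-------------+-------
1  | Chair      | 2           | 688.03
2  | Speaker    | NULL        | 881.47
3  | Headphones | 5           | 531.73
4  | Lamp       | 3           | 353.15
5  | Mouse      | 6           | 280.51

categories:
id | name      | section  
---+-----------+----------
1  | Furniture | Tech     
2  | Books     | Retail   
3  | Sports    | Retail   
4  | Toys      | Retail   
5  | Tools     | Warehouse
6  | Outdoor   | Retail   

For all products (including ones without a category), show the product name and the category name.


LEFT JOIN keeps every row from products (the left table); where category_id has no match in categories, the category columns become NULL. Walk through each product:
  - product 1 (Chair): category_id=2 -> matches Books
  - product 2 (Speaker): category_id=NULL, no match -> kept with NULL
  - product 3 (Headphones): category_id=5 -> matches Tools
  - product 4 (Lamp): category_id=3 -> matches Sports
  - product 5 (Mouse): category_id=6 -> matches Outdoor
All 5 rows appear; 1 has NULL category.

SQL:
SELECT a.name, b.name AS category
FROM products a
LEFT JOIN categories b ON a.category_id = b.id

Result:
name       | category
-----------+---------
Chair      | Books   
Speaker    | NULL    
Headphones | Tools   
Lamp       | Sports  
Mouse      | Outdoor 


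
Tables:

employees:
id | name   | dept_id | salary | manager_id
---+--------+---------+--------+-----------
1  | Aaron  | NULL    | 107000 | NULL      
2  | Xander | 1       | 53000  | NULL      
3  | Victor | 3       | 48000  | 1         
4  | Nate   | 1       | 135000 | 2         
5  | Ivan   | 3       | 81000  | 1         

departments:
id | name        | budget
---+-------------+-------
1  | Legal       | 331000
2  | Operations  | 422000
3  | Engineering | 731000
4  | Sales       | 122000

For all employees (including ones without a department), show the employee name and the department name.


LEFT JOIN keeps every row from employees (the left table); where dept_id has no match in departments, the department columns become NULL. Walk through each employee:
  - employee 1 (Aaron): dept_id=NULL, no match -> kept with NULL
  - employee 2 (Xander): dept_id=1 -> matches Legal
  - employee 3 (Victor): dept_id=3 -> matches Engineering
  - employee 4 (Nate): dept_id=1 -> matches Legal
  - employee 5 (Ivan): dept_id=3 -> matches Engineering
All 5 rows appear; 1 has NULL department.

SQL:
SELECT a.name, b.name AS department
FROM employees a
LEFT JOIN departments b ON a.dept_id = b.id

Result:
name   | department 
-------+------------
Aaron  | NULL       
Xander | Legal      
Victor | Engineering
Nate   | Legal      
Ivan   | Engineering


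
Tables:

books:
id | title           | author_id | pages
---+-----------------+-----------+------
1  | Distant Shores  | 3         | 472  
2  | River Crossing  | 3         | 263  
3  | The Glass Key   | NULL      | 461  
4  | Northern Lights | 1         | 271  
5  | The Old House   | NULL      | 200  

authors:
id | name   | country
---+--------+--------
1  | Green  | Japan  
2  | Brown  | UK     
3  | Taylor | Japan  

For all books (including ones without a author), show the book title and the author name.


LEFT JOIN keeps every row from books (the left table); where author_id has no match in authors, the author columns become NULL. Walk through each book:
  - book 1 (Distant Shores): author_id=3 -> matches Taylor
  - book 2 (River Crossing): author_id=3 -> matches Taylor
  - book 3 (The Glass Key): author_id=NULL, no match -> kept with NULL
  - book 4 (Northern Lights): author_id=1 -> matches Green
  - book 5 (The Old House): author_id=NULL, no match -> kept with NULL
All 5 rows appear; 2 have NULL author.

SQL:
SELECT a.title, b.name AS author
FROM books a
LEFT JOIN authors b ON a.author_id = b.id

Result:
title           | author
----------------+-------
Distant Shores  | Taylor
River Crossing  | Taylor
The Glass Key   | NULL  
Northern Lights | Green 
The Old House   | NULL  


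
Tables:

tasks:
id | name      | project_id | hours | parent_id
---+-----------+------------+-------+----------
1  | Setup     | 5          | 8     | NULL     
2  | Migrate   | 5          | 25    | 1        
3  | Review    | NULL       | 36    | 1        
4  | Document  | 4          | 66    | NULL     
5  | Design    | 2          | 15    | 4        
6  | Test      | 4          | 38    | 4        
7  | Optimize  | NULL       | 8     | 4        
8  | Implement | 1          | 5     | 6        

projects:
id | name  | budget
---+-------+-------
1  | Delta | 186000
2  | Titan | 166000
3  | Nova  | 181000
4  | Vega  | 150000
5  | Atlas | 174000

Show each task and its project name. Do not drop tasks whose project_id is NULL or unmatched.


LEFT JOIN keeps every row from tasks (the left table); where project_id has no match in projects, the project columns become NULL. Walk through each task:
  - task 1 (Setup): project_id=5 -> matches Atlas
  - task 2 (Migrate): project_id=5 -> matches Atlas
  - task 3 (Review): project_id=NULL, no match -> kept with NULL
  - task 4 (Document): project_id=4 -> matches Vega
  - task 5 (Design): project_id=2 -> matches Titan
  - task 6 (Test): project_id=4 -> matches Vega
  - task 7 (Optimize): project_id=NULL, no match -> kept with NULL
  - task 8 (Implement): project_id=1 -> matches Delta
All 8 rows appear; 2 have NULL project.

SQL:
SELECT a.name, b.name AS project
FROM tasks a
LEFT JOIN projects b ON a.project_id = b.id

Result:
name      | project
----------+--------
Setup     | Atlas  
Migrate   | Atlas  
Review    | NULL   
Document  | Vega   
Design    | Titan  
Test      | Vega   
Optimize  | NULL   
Implement | Delta  


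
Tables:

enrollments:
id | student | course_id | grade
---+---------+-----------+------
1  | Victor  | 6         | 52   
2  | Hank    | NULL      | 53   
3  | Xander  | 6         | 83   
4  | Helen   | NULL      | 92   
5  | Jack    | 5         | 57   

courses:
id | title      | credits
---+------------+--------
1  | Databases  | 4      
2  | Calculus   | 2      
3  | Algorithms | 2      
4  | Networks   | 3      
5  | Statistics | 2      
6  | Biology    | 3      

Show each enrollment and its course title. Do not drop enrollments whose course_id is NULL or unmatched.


LEFT JOIN keeps every row from enrollments (the left table); where course_id has no match in courses, the course columns become NULL. Walk through each enrollment:
  - enrollment 1 (Victor): course_id=6 -> matches Biology
  - enrollment 2 (Hank): course_id=NULL, no match -> kept with NULL
  - enrollment 3 (Xander): course_id=6 -> matches Biology
  - enrollment 4 (Helen): course_id=NULL, no match -> kept with NULL
  - enrollment 5 (Jack): course_id=5 -> matches Statistics
All 5 rows appear; 2 have NULL course.

SQL:
SELECT a.student, b.title AS course
FROM enrollments a
LEFT JOIN courses b ON a.course_id = b.id

Result:
student | course    
--------+-----------
Victor  | Biology   
Hank    | NULL      
Xander  | Biology   
Helen   | NULL      
Jack    | Statistics


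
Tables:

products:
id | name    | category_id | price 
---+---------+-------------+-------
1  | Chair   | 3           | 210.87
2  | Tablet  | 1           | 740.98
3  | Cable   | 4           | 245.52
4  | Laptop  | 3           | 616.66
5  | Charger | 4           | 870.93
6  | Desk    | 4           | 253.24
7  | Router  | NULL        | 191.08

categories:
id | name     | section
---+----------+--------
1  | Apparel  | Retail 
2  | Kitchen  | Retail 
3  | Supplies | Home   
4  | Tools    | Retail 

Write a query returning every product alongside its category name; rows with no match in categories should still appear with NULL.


LEFT JOIN keeps every row from products (the left table); where category_id has no match in categories, the category columns become NULL. Walk through each product:
  - product 1 (Chair): category_id=3 -> matches Supplies
  - product 2 (Tablet): category_id=1 -> matches Apparel
  - product 3 (Cable): category_id=4 -> matches Tools
  - product 4 (Laptop): category_id=3 -> matches Supplies
  - product 5 (Charger): category_id=4 -> matches Tools
  - product 6 (Desk): category_id=4 -> matches Tools
  - product 7 (Router): category_id=NULL, no match -> kept with NULL
All 7 rows appear; 1 has NULL category.

SQL:
SELECT a.name, b.name AS category
FROM products a
LEFT JOIN categories b ON a.category_id = b.id

Result:
name    | category
--------+---------
Chair   | Supplies
Tablet  | Apparel 
Cable   | Tools   
Laptop  | Supplies
Charger | Tools   
Desk    | Tools   
Router  | NULL    


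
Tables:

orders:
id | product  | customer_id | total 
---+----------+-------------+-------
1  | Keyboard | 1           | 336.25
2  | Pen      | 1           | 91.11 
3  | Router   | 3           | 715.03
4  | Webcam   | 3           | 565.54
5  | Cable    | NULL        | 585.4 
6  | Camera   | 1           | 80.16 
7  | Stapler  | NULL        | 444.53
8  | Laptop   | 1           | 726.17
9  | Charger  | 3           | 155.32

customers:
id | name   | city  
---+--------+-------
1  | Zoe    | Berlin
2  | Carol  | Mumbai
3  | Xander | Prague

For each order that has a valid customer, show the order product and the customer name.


INNER JOIN keeps only orders rows whose customer_id matches an id in customers. Walk through each order:
  - order 1 (Keyboard): customer_id=1 -> matches Zoe
  - order 2 (Pen): customer_id=1 -> matches Zoe
  - order 3 (Router): customer_id=3 -> matches Xander
  - order 4 (Webcam): customer_id=3 -> matches Xander
  - order 5 (Cable): customer_id=NULL, no match -> dropped
  - order 6 (Camera): customer_id=1 -> matches Zoe
  - order 7 (Stapler): customer_id=NULL, no match -> dropped
  - order 8 (Laptop): customer_id=1 -> matches Zoe
  - order 9 (Charger): customer_id=3 -> matches Xander
So 2 of 9 rows are dropped.

SQL:
SELECT a.product, b.name AS customer
FROM orders a
INNER JOIN customers b ON a.customer_id = b.id

Result:
product  | customer
---------+---------
Keyboard | Zoe     
Pen      | Zoe     
Router   | Xander  
Webcam   | Xander  
Camera   | Zoe     
Laptop   | Zoe     
Charger  | Xander  


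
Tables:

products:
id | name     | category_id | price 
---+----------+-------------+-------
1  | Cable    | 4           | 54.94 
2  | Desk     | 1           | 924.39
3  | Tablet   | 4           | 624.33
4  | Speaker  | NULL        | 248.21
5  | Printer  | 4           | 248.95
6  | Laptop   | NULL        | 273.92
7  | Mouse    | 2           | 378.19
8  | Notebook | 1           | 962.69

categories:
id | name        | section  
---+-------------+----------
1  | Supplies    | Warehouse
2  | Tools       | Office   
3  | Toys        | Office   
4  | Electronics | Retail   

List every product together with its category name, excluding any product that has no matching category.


INNER JOIN keeps only products rows whose category_id matches an id in categories. Walk through each product:
  - product 1 (Cable): category_id=4 -> matches Electronics
  - product 2 (Desk): category_id=1 -> matches Supplies
  - product 3 (Tablet): category_id=4 -> matches Electronics
  - product 4 (Speaker): category_id=NULL, no match -> dropped
  - product 5 (Printer): category_id=4 -> matches Electronics
  - product 6 (Laptop): category_id=NULL, no match -> dropped
  - product 7 (Mouse): category_id=2 -> matches Tools
  - product 8 (Notebook): category_id=1 -> matches Supplies
So 2 of 8 rows are dropped.

SQL:
SELECT a.name, b.name AS category
FROM products a
INNER JOIN categories b ON a.category_id = b.id

Result:
name     | category   
---------+------------
Cable    | Electronics
Desk     | Supplies   
Tablet   | Electronics
Printer  | Electronics
Mouse    | Tools      
Notebook | Supplies   


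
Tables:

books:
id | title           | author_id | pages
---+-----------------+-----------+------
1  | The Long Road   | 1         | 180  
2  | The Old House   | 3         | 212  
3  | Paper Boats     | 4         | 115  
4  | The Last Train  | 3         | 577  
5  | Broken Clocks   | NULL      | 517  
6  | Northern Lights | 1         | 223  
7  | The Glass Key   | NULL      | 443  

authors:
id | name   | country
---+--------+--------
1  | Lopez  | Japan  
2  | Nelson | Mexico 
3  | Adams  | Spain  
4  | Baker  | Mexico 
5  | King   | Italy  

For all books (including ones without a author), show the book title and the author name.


LEFT JOIN keeps every row from books (the left table); where author_id has no match in authors, the author columns become NULL. Walk through each book:
  - book 1 (The Long Road): author_id=1 -> matches Lopez
  - book 2 (The Old House): author_id=3 -> matches Adams
  - book 3 (Paper Boats): author_id=4 -> matches Baker
  - book 4 (The Last Train): author_id=3 -> matches Adams
  - book 5 (Broken Clocks): author_id=NULL, no match -> kept with NULL
  - book 6 (Northern Lights): author_id=1 -> matches Lopez
  - book 7 (The Glass Key): author_id=NULL, no match -> kept with NULL
All 7 rows appear; 2 have NULL author.

SQL:
SELECT a.title, b.name AS author
FROM books a
LEFT JOIN authors b ON a.author_id = b.id

Result:
title           | author
----------------+-------
The Long Road   | Lopez 
The Old House   | Adams 
Paper Boats     | Baker 
The Last Train  | Adams 
Broken Clocks   | NULL  
Northern Lights | Lopez 
The Glass Key   | NULL  


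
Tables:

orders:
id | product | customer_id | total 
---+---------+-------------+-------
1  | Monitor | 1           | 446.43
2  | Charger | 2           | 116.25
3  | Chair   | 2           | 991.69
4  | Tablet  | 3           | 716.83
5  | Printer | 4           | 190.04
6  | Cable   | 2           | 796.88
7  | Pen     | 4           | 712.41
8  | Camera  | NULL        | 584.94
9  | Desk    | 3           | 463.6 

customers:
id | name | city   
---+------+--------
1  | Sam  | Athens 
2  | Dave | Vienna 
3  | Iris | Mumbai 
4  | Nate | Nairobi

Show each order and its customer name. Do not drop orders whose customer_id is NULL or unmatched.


LEFT JOIN keeps every row from orders (the left table); where customer_id has no match in customers, the customer columns become NULL. Walk through each order:
  - order 1 (Monitor): customer_id=1 -> matches Sam
  - order 2 (Charger): customer_id=2 -> matches Dave
  - order 3 (Chair): customer_id=2 -> matches Dave
  - order 4 (Tablet): customer_id=3 -> matches Iris
  - order 5 (Printer): customer_id=4 -> matches Nate
  - order 6 (Cable): customer_id=2 -> matches Dave
  - order 7 (Pen): customer_id=4 -> matches Nate
  - order 8 (Camera): customer_id=NULL, no match -> kept with NULL
  - order 9 (Desk): customer_id=3 -> matches Iris
All 9 rows appear; 1 has NULL customer.

SQL:
SELECT a.product, b.name AS customer
FROM orders a
LEFT JOIN customers b ON a.customer_id = b.id

Result:
product | customer
--------+---------
Monitor | Sam     
Charger | Dave    
Chair   | Dave    
Tablet  | Iris    
Printer | Nate    
Cable   | Dave    
Pen     | Nate    
Camera  | NULL    
Desk    | Iris    


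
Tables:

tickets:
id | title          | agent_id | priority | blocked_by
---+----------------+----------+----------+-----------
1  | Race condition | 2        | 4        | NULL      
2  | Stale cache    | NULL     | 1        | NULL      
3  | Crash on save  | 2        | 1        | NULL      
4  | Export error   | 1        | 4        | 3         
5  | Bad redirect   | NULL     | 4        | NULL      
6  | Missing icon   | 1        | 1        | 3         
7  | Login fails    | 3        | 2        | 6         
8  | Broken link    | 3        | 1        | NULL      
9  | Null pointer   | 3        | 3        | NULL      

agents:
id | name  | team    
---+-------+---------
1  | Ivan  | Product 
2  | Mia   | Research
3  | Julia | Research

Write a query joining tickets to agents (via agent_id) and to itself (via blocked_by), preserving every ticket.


Two LEFT JOINs from the same base table tickets: one to agents via agent_id, one to tickets itself via blocked_by. Both are LEFT so every ticket is preserved.
Match against agents:
  - ticket 1 (Race condition): agent_id=2 -> matches Mia
  - ticket 2 (Stale cache): agent_id=NULL, no match -> kept with NULL
  - ticket 3 (Crash on save): agent_id=2 -> matches Mia
  - ticket 4 (Export error): agent_id=1 -> matches Ivan
  - ticket 5 (Bad redirect): agent_id=NULL, no match -> kept with NULL
  - ticket 6 (Missing icon): agent_id=1 -> matches Ivan
  - ticket 7 (Login fails): agent_id=3 -> matches Julia
  - ticket 8 (Broken link): agent_id=3 -> matches Julia
  - ticket 9 (Null pointer): agent_id=3 -> matches Julia
Match against tickets (self):
  - ticket 1 (Race condition): blocked_by=NULL -> NULL
  - ticket 2 (Stale cache): blocked_by=NULL -> NULL
  - ticket 3 (Crash on save): blocked_by=NULL -> NULL
  - ticket 4 (Export error): blocked_by=3 -> Crash on save
  - ticket 5 (Bad redirect): blocked_by=NULL -> NULL
  - ticket 6 (Missing icon): blocked_by=3 -> Crash on save
  - ticket 7 (Login fails): blocked_by=6 -> Missing icon
  - ticket 8 (Broken link): blocked_by=NULL -> NULL
  - ticket 9 (Null pointer): blocked_by=NULL -> NULL

SQL:
SELECT a.title, b.name AS agent, c.title AS blocked_by
FROM tickets a
LEFT JOIN agents b ON a.agent_id = b.id
LEFT JOIN tickets c ON a.blocked_by = c.id

Result:
title          | agent | blocked_by   
---------------+-------+--------------
Race condition | Mia   | NULL         
Stale cache    | NULL  | NULL         
Crash on save  | Mia   | NULL         
Export error   | Ivan  | Crash on save
Bad redirect   | NULL  | NULL         
Missing icon   | Ivan  | Crash on save
Login fails    | Julia | Missing icon 
Broken link    | Julia | NULL         
Null pointer   | Julia | NULL         


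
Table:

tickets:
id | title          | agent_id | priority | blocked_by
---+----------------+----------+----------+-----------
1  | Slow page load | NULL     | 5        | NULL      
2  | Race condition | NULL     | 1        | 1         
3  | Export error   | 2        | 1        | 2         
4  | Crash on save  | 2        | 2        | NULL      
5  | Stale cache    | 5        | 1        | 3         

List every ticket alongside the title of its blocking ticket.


This is a self-join: tickets is joined to a second copy of itself, matching each row's blocked_by to another row's id. Use LEFT JOIN so rows with blocked_by=NULL are kept.
  - ticket 1 (Slow page load): blocked_by=NULL -> NULL
  - ticket 2 (Race condition): blocked_by=1 -> Slow page load
  - ticket 3 (Export error): blocked_by=2 -> Race condition
  - ticket 4 (Crash on save): blocked_by=NULL -> NULL
  - ticket 5 (Stale cache): blocked_by=3 -> Export error

SQL:
SELECT a.title AS item, b.title AS blocked_by
FROM tickets a
LEFT JOIN tickets b ON a.blocked_by = b.id

Result:
item           | blocked_by    
---------------+---------------
Slow page load | NULL          
Race condition | Slow page load
Export error   | Race condition
Crash on save  | NULL          
Stale cache    | Export error  


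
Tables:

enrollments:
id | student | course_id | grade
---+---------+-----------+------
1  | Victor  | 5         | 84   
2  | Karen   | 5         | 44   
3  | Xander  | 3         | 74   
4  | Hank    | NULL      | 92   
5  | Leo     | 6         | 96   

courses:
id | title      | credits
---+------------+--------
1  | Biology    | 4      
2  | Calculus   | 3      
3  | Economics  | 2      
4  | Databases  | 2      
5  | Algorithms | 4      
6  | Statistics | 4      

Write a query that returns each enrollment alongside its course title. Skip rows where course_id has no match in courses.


INNER JOIN keeps only enrollments rows whose course_id matches an id in courses. Walk through each enrollment:
  - enrollment 1 (Victor): course_id=5 -> matches Algorithms
  - enrollment 2 (Karen): course_id=5 -> matches Algorithms
  - enrollment 3 (Xander): course_id=3 -> matches Economics
  - enrollment 4 (Hank): course_id=NULL, no match -> dropped
  - enrollment 5 (Leo): course_id=6 -> matches Statistics
So 1 of 5 rows is dropped.

SQL:
SELECT a.student, b.title AS course
FROM enrollments a
INNER JOIN courses b ON a.course_id = b.id

Result:
student | course    
--------+-----------
Victor  | Algorithms
Karen   | Algorithms
Xander  | Economics 
Leo     | Statistics


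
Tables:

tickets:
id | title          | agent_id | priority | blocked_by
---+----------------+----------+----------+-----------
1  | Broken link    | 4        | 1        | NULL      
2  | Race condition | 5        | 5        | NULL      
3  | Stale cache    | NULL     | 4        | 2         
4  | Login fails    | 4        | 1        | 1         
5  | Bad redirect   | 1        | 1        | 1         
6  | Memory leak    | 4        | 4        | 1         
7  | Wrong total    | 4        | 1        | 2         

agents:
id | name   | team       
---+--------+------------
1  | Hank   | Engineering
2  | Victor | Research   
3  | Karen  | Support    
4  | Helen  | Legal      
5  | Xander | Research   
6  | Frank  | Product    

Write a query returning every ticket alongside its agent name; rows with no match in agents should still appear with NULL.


LEFT JOIN keeps every row from tickets (the left table); where agent_id has no match in agents, the agent columns become NULL. Walk through each ticket:
  - ticket 1 (Broken link): agent_id=4 -> matches Helen
  - ticket 2 (Race condition): agent_id=5 -> matches Xander
  - ticket 3 (Stale cache): agent_id=NULL, no match -> kept with NULL
  - ticket 4 (Login fails): agent_id=4 -> matches Helen
  - ticket 5 (Bad redirect): agent_id=1 -> matches Hank
  - ticket 6 (Memory leak): agent_id=4 -> matches Helen
  - ticket 7 (Wrong total): agent_id=4 -> matches Helen
All 7 rows appear; 1 has NULL agent.

SQL:
SELECT a.title, b.name AS agent
FROM tickets a
LEFT JOIN agents b ON a.agent_id = b.id

Result:
title          | agent 
---------------+-------
Broken link    | Helen 
Race condition | Xander
Stale cache    | NULL  
Login fails    | Helen 
Bad redirect   | Hank  
Memory leak    | Helen 
Wrong total    | Helen 


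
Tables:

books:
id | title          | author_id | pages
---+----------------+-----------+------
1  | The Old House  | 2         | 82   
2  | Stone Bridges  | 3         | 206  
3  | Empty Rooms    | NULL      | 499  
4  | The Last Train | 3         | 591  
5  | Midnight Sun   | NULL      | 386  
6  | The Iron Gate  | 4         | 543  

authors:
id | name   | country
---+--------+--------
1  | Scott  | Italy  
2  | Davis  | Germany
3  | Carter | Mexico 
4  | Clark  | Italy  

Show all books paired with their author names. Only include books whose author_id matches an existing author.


INNER JOIN keeps only books rows whose author_id matches an id in authors. Walk through each book:
  - book 1 (The Old House): author_id=2 -> matches Davis
  - book 2 (Stone Bridges): author_id=3 -> matches Carter
  - book 3 (Empty Rooms): author_id=NULL, no match -> dropped
  - book 4 (The Last Train): author_id=3 -> matches Carter
  - book 5 (Midnight Sun): author_id=NULL, no match -> dropped
  - book 6 (The Iron Gate): author_id=4 -> matches Clark
So 2 of 6 rows are dropped.

SQL:
SELECT a.title, b.name AS author
FROM books a
INNER JOIN authors b ON a.author_id = b.id

Result:
title          | author
---------------+-------
The Old House  | Davis 
Stone Bridges  | Carter
The Last Train | Carter
The Iron Gate  | Clark 


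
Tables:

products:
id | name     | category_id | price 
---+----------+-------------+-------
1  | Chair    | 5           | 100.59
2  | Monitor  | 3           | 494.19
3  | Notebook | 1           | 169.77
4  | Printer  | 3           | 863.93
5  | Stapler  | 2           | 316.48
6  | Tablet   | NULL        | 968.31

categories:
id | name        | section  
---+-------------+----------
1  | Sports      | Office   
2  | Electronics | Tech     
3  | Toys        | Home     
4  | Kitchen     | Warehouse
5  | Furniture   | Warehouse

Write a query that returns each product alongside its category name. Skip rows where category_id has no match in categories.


INNER JOIN keeps only products rows whose category_id matches an id in categories. Walk through each product:
  - product 1 (Chair): category_id=5 -> matches Furniture
  - product 2 (Monitor): category_id=3 -> matches Toys
  - product 3 (Notebook): category_id=1 -> matches Sports
  - product 4 (Printer): category_id=3 -> matches Toys
  - product 5 (Stapler): category_id=2 -> matches Electronics
  - product 6 (Tablet): category_id=NULL, no match -> dropped
So 1 of 6 rows is dropped.

SQL:
SELECT a.name, b.name AS category
FROM products a
INNER JOIN categories b ON a.category_id = b.id

Result:
name     | category   
---------+------------
Chair    | Furniture  
Monitor  | Toys       
Notebook | Sports     
Printer  | Toys       
Stapler  | Electronics


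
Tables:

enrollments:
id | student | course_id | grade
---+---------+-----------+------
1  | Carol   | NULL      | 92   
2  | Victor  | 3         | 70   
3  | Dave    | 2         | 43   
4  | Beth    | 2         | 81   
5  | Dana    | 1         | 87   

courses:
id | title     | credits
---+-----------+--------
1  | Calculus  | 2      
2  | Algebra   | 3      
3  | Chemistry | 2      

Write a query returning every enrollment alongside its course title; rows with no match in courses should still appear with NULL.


LEFT JOIN keeps every row from enrollments (the left table); where course_id has no match in courses, the course columns become NULL. Walk through each enrollment:
  - enrollment 1 (Carol): course_id=NULL, no match -> kept with NULL
  - enrollment 2 (Victor): course_id=3 -> matches Chemistry
  - enrollment 3 (Dave): course_id=2 -> matches Algebra
  - enrollment 4 (Beth): course_id=2 -> matches Algebra
  - enrollment 5 (Dana): course_id=1 -> matches Calculus
All 5 rows appear; 1 has NULL course.

SQL:
SELECT a.student, b.title AS course
FROM enrollments a
LEFT JOIN courses b ON a.course_id = b.id

Result:
student | course   
--------+----------
Carol   | NULL     
Victor  | Chemistry
Dave    | Algebra  
Beth    | Algebra  
Dana    | Calculus 


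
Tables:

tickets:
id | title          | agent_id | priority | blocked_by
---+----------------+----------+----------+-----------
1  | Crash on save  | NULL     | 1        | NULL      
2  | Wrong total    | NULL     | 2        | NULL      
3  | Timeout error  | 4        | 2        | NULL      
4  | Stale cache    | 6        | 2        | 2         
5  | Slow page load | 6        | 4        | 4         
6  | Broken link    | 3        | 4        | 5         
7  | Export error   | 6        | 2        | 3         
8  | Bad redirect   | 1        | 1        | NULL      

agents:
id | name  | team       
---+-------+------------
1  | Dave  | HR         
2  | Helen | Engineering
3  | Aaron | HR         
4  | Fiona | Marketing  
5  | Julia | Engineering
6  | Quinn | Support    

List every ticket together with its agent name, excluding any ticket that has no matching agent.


INNER JOIN keeps only tickets rows whose agent_id matches an id in agents. Walk through each ticket:
  - ticket 1 (Crash on save): agent_id=NULL, no match -> dropped
  - ticket 2 (Wrong total): agent_id=NULL, no match -> dropped
  - ticket 3 (Timeout error): agent_id=4 -> matches Fiona
  - ticket 4 (Stale cache): agent_id=6 -> matches Quinn
  - ticket 5 (Slow page load): agent_id=6 -> matches Quinn
  - ticket 6 (Broken link): agent_id=3 -> matches Aaron
  - ticket 7 (Export error): agent_id=6 -> matches Quinn
  - ticket 8 (Bad redirect): agent_id=1 -> matches Dave
So 2 of 8 rows are dropped.

SQL:
SELECT a.title, b.name AS agent
FROM tickets a
INNER JOIN agents b ON a.agent_id = b.id

Result:
title          | agent
---------------+------
Timeout error  | Fiona
Stale cache    | Quinn
Slow page load | Quinn
Broken link    | Aaron
Export error   | Quinn
Bad redirect   | Dave 
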